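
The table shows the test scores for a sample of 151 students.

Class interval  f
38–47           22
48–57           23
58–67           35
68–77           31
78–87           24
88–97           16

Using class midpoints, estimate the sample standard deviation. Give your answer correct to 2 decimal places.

15.45

Midpoints: 42.5, 52.5, 62.5, 72.5, 82.5, 92.5
n = 151, Σfm = 10037.5, mean = 66.4735
Σfm² = 703043.75
Σf(m − x̄)² = Σfm² − (Σfm)²/n = 703043.75 − 10037.5²/151 = 35815.8940
Sample variance = 35815.8940 / 150 = 238.7726
Standard deviation = √238.7726 = 15.4523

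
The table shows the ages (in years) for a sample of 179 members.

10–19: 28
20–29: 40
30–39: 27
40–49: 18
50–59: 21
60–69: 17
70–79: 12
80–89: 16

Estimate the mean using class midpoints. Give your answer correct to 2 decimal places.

Midpoints: 14.5, 24.5, 34.5, 44.5, 54.5, 64.5, 74.5, 84.5
Σfm = 28×14.5 + 40×24.5 + 27×34.5 + 18×44.5 + 21×54.5 + 17×64.5 + 12×74.5 + 16×84.5 = 7605.5
n = Σf = 179
Mean = 7605.5 / 179 = 42.4888

42.49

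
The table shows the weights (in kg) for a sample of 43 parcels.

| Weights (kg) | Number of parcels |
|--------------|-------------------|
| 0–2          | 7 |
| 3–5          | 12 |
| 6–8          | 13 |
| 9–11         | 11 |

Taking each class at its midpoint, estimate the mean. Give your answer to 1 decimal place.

Midpoints: 1, 4, 7, 10
Σfm = 7×1 + 12×4 + 13×7 + 11×10 = 256
n = Σf = 43
Mean = 256 / 43 = 5.9535

6.0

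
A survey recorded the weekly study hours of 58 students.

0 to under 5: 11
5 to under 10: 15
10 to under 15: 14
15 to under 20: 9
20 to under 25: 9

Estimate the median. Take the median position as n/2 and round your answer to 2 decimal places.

11.07

Cumulative frequencies: 11, 26, 40, 49, 58
n = 58; position = n/2 = 29.
This falls in the class 10 to under 15: L = 10, F = 26, f = 14, h = 5.
Median ≈ 10 + ((29 − 26) / 14) × 5 = 11.0714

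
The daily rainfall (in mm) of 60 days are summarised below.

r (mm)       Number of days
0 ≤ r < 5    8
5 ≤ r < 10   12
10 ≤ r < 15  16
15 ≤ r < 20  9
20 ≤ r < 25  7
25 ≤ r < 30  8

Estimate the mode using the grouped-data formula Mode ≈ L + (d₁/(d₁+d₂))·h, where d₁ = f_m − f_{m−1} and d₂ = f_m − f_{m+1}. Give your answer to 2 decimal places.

11.82

Modal class: 10 ≤ r < 15 (highest frequency 16).
d₁ = 16 − 12 = 4, d₂ = 16 − 9 = 7
Mode ≈ 10 + (4/(4+7)) × 5 = 10 + 1.8182 = 11.8182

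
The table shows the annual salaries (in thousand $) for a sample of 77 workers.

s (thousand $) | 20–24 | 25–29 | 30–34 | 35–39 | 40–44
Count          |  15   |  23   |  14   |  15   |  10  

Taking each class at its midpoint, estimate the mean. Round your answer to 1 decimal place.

Midpoints: 22, 27, 32, 37, 42
Σfm = 15×22 + 23×27 + 14×32 + 15×37 + 10×42 = 2374
n = Σf = 77
Mean = 2374 / 77 = 30.8312

30.8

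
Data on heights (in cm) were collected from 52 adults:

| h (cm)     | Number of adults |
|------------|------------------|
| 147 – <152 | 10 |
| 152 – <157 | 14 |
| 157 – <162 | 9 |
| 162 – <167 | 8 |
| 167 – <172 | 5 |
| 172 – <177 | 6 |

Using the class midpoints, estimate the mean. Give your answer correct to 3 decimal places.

Midpoints: 149.5, 154.5, 159.5, 164.5, 169.5, 174.5
Σfm = 10×149.5 + 14×154.5 + 9×159.5 + 8×164.5 + 5×169.5 + 6×174.5 = 8304
n = Σf = 52
Mean = 8304 / 52 = 159.6923

159.692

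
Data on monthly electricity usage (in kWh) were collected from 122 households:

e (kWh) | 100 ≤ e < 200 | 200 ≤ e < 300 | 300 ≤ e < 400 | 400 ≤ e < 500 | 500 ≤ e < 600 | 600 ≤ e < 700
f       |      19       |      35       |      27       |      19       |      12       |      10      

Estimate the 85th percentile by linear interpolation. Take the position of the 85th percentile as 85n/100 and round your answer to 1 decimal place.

530.8

Cumulative frequencies: 19, 54, 81, 100, 112, 122
n = 122; position = 85n/100 = 103.7.
This falls in the class 500 ≤ e < 600: L = 500, F = 100, f = 12, h = 100.
85th percentile ≈ 500 + ((103.7 − 100) / 12) × 100 = 530.8333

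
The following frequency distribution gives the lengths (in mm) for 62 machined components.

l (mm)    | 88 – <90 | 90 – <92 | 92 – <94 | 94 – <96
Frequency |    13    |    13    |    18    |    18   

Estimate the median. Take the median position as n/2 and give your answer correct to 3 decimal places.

Cumulative frequencies: 13, 26, 44, 62
n = 62; position = n/2 = 31.
This falls in the class 92 – <94: L = 92, F = 26, f = 18, h = 2.
Median ≈ 92 + ((31 − 26) / 18) × 2 = 92.5556

92.556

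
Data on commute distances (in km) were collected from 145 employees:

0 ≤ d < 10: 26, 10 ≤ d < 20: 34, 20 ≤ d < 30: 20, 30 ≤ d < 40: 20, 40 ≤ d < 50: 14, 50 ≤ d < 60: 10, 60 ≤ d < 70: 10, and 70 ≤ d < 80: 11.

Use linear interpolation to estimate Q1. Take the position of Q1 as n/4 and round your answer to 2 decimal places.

13.01

Cumulative frequencies: 26, 60, 80, 100, 114, 124, 134, 145
n = 145; position = n/4 = 36.25.
This falls in the class 10 ≤ d < 20: L = 10, F = 26, f = 34, h = 10.
Lower quartile ≈ 10 + ((36.25 − 26) / 34) × 10 = 13.0147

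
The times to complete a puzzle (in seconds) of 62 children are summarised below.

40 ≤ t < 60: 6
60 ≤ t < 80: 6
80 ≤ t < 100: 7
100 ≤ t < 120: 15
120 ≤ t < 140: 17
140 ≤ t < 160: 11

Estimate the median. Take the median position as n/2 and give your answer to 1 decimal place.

Cumulative frequencies: 6, 12, 19, 34, 51, 62
n = 62; position = n/2 = 31.
This falls in the class 100 ≤ t < 120: L = 100, F = 19, f = 15, h = 20.
Median ≈ 100 + ((31 − 19) / 15) × 20 = 116.0000

116.0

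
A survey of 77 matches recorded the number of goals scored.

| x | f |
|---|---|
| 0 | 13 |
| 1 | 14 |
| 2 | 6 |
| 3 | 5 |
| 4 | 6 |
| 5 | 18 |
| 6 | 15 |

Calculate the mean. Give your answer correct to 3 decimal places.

Values: 0, 1, 2, 3, 4, 5, 6
Σfx = 13×0 + 14×1 + 6×2 + 5×3 + 6×4 + 18×5 + 15×6 = 245
n = Σf = 77
Mean = 245 / 77 = 3.1818

3.182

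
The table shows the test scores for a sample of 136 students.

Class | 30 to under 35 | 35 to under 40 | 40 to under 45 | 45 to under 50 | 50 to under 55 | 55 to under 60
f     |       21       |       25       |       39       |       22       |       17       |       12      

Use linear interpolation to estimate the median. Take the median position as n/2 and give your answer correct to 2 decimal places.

42.82

Cumulative frequencies: 21, 46, 85, 107, 124, 136
n = 136; position = n/2 = 68.
This falls in the class 40 to under 45: L = 40, F = 46, f = 39, h = 5.
Median ≈ 40 + ((68 − 46) / 39) × 5 = 42.8205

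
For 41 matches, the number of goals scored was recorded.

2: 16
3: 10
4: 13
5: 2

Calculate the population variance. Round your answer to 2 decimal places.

0.90

Values: 2, 3, 4, 5
n = 41, Σfx = 124, mean = 3.0244
Σfx² = 412
Σf(x − x̄)² = Σfx² − (Σfx)²/n = 412 − 124²/41 = 36.9756
Population variance = 36.9756 / 41 = 0.9018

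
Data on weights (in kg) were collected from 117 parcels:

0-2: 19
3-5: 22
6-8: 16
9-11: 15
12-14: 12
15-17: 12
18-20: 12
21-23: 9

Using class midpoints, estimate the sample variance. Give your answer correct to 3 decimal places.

45.489

Midpoints: 1, 4, 7, 10, 13, 16, 19, 22
n = 117, Σfm = 1143, mean = 9.7692
Σfm² = 16443
Σf(m − x̄)² = Σfm² − (Σfm)²/n = 16443 − 1143²/117 = 5276.7692
Sample variance = 5276.7692 / 116 = 45.4894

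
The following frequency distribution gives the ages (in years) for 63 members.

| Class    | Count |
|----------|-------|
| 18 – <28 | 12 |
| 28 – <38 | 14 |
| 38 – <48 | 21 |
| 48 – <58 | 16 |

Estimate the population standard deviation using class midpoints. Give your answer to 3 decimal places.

10.565

Midpoints: 23, 33, 43, 53
n = 63, Σfm = 2489, mean = 39.5079
Σfm² = 105367
Σf(m − x̄)² = Σfm² − (Σfm)²/n = 105367 − 2489²/63 = 7031.7460
Population variance = 7031.7460 / 63 = 111.6150
Standard deviation = √111.6150 = 10.5648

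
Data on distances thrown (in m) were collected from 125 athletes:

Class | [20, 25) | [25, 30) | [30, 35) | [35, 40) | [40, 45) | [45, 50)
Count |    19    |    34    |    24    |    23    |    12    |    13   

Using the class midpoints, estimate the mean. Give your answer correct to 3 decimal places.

Midpoints: 22.5, 27.5, 32.5, 37.5, 42.5, 47.5
Σfm = 19×22.5 + 34×27.5 + 24×32.5 + 23×37.5 + 12×42.5 + 13×47.5 = 4132.5
n = Σf = 125
Mean = 4132.5 / 125 = 33.0600

33.060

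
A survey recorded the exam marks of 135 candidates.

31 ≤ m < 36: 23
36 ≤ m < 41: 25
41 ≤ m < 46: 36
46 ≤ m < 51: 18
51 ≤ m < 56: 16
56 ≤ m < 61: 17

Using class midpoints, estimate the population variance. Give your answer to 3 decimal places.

63.951

Midpoints: 33.5, 38.5, 43.5, 48.5, 53.5, 58.5
n = 135, Σfm = 6022.5, mean = 44.6111
Σfm² = 277303.75
Σf(m − x̄)² = Σfm² − (Σfm)²/n = 277303.75 − 6022.5²/135 = 8633.3333
Population variance = 8633.3333 / 135 = 63.9506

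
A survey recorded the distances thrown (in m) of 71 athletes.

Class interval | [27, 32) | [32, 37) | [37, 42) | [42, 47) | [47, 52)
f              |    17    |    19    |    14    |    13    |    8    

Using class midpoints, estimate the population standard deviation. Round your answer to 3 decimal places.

6.605

Midpoints: 29.5, 34.5, 39.5, 44.5, 49.5
n = 71, Σfm = 2684.5, mean = 37.8099
Σfm² = 104597.75
Σf(m − x̄)² = Σfm² − (Σfm)²/n = 104597.75 − 2684.5²/71 = 3097.1831
Population variance = 3097.1831 / 71 = 43.6223
Standard deviation = √43.6223 = 6.6047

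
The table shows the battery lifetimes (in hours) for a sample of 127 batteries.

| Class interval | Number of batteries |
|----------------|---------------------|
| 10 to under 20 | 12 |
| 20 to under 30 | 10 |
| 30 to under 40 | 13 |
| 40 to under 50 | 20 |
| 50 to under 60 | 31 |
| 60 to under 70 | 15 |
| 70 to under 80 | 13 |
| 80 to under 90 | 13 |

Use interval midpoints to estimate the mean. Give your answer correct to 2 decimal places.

Midpoints: 15, 25, 35, 45, 55, 65, 75, 85
Σfm = 12×15 + 10×25 + 13×35 + 20×45 + 31×55 + 15×65 + 13×75 + 13×85 = 6545
n = Σf = 127
Mean = 6545 / 127 = 51.5354

51.54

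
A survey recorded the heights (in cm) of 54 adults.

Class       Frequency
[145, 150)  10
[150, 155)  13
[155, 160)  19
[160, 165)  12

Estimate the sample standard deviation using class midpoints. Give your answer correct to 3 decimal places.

Midpoints: 147.5, 152.5, 157.5, 162.5
n = 54, Σfm = 8400, mean = 155.5556
Σfm² = 1308087.5
Σf(m − x̄)² = Σfm² − (Σfm)²/n = 1308087.5 − 8400²/54 = 1420.8333
Sample variance = 1420.8333 / 53 = 26.8082
Standard deviation = √26.8082 = 5.1777

5.178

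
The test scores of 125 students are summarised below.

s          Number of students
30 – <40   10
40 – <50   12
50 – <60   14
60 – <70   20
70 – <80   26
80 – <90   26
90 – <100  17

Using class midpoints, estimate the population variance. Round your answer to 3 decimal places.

Midpoints: 35, 45, 55, 65, 75, 85, 95
n = 125, Σfm = 8735, mean = 69.8800
Σfm² = 650925
Σf(m − x̄)² = Σfm² − (Σfm)²/n = 650925 − 8735²/125 = 40523.2000
Population variance = 40523.2000 / 125 = 324.1856

324.186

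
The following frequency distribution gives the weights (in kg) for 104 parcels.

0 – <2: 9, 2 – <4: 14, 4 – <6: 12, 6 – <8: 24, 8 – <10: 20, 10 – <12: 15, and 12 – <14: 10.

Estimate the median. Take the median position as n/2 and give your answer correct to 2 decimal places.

7.42

Cumulative frequencies: 9, 23, 35, 59, 79, 94, 104
n = 104; position = n/2 = 52.
This falls in the class 6 – <8: L = 6, F = 35, f = 24, h = 2.
Median ≈ 6 + ((52 − 35) / 24) × 2 = 7.4167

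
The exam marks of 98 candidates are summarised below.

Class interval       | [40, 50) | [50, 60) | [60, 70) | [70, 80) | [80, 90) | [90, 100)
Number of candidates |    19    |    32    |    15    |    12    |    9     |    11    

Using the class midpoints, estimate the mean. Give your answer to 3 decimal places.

Midpoints: 45, 55, 65, 75, 85, 95
Σfm = 19×45 + 32×55 + 15×65 + 12×75 + 9×85 + 11×95 = 6300
n = Σf = 98
Mean = 6300 / 98 = 64.2857

64.286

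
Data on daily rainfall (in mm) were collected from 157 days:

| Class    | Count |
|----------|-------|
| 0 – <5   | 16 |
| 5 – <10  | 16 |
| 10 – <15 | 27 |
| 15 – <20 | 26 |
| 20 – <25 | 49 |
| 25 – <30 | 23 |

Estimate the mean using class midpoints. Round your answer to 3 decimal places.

Midpoints: 2.5, 7.5, 12.5, 17.5, 22.5, 27.5
Σfm = 16×2.5 + 16×7.5 + 27×12.5 + 26×17.5 + 49×22.5 + 23×27.5 = 2687.5
n = Σf = 157
Mean = 2687.5 / 157 = 17.1178

17.118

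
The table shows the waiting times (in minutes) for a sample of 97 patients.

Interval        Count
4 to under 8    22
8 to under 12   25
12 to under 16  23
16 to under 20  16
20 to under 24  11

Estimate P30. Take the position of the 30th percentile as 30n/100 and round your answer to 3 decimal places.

Cumulative frequencies: 22, 47, 70, 86, 97
n = 97; position = 30n/100 = 29.1.
This falls in the class 8 to under 12: L = 8, F = 22, f = 25, h = 4.
30th percentile ≈ 8 + ((29.1 − 22) / 25) × 4 = 9.1360

9.136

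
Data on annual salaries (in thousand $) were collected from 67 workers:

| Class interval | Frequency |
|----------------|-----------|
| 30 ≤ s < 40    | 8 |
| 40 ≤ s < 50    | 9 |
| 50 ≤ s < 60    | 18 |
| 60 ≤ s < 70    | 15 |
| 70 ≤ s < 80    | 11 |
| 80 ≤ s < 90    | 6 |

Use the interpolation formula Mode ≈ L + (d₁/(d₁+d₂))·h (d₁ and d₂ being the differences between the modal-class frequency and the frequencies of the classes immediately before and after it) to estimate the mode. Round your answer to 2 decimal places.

Modal class: 50 ≤ s < 60 (highest frequency 18).
d₁ = 18 − 9 = 9, d₂ = 18 − 15 = 3
Mode ≈ 50 + (9/(9+3)) × 10 = 50 + 7.5000 = 57.5000

57.50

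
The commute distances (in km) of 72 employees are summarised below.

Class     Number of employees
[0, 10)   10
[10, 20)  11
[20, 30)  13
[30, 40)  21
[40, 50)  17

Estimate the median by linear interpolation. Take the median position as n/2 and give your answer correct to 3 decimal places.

Cumulative frequencies: 10, 21, 34, 55, 72
n = 72; position = n/2 = 36.
This falls in the class [30, 40): L = 30, F = 34, f = 21, h = 10.
Median ≈ 30 + ((36 − 34) / 21) × 10 = 30.9524

30.952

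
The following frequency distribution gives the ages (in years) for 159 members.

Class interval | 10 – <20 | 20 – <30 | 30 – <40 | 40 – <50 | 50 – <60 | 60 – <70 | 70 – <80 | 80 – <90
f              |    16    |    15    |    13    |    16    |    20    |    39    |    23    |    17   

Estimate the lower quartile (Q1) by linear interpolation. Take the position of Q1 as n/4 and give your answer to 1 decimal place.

Cumulative frequencies: 16, 31, 44, 60, 80, 119, 142, 159
n = 159; position = n/4 = 39.75.
This falls in the class 30 – <40: L = 30, F = 31, f = 13, h = 10.
Lower quartile ≈ 30 + ((39.75 − 31) / 13) × 10 = 36.7308

36.7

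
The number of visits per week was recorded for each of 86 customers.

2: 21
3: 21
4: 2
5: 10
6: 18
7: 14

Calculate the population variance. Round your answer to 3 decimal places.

3.555

Values: 2, 3, 4, 5, 6, 7
n = 86, Σfx = 369, mean = 4.2907
Σfx² = 1889
Σf(x − x̄)² = Σfx² − (Σfx)²/n = 1889 − 369²/86 = 305.7326
Population variance = 305.7326 / 86 = 3.5550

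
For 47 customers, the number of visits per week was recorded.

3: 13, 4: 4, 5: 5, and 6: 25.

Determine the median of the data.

6

Cumulative frequencies: 13, 17, 22, 47
n = 47, so the median is the value in position (n+1)/2 = 24.
Position 24 falls at value 6.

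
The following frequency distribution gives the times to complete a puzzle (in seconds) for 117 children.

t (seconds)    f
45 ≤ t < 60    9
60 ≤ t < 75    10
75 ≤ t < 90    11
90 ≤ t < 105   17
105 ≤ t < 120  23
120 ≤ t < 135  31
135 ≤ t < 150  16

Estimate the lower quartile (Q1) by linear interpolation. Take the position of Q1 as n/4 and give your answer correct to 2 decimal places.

Cumulative frequencies: 9, 19, 30, 47, 70, 101, 117
n = 117; position = n/4 = 29.25.
This falls in the class 75 ≤ t < 90: L = 75, F = 19, f = 11, h = 15.
Lower quartile ≈ 75 + ((29.25 − 19) / 11) × 15 = 88.9773

88.98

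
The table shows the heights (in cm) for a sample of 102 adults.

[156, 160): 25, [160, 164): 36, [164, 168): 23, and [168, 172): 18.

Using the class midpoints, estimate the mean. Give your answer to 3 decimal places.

163.333

Midpoints: 158, 162, 166, 170
Σfm = 25×158 + 36×162 + 23×166 + 18×170 = 16660
n = Σf = 102
Mean = 16660 / 102 = 163.3333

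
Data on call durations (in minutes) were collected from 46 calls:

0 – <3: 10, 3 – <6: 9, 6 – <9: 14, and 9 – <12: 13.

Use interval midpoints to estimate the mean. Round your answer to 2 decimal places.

Midpoints: 1.5, 4.5, 7.5, 10.5
Σfm = 10×1.5 + 9×4.5 + 14×7.5 + 13×10.5 = 297
n = Σf = 46
Mean = 297 / 46 = 6.4565

6.46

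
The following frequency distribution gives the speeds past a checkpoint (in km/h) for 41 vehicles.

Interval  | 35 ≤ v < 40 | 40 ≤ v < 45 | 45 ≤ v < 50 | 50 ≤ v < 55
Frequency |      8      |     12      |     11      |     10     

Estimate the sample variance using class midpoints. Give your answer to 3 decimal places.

Midpoints: 37.5, 42.5, 47.5, 52.5
n = 41, Σfm = 1857.5, mean = 45.3049
Σfm² = 85306.25
Σf(m − x̄)² = Σfm² − (Σfm)²/n = 85306.25 − 1857.5²/41 = 1152.4390
Sample variance = 1152.4390 / 40 = 28.8110

28.811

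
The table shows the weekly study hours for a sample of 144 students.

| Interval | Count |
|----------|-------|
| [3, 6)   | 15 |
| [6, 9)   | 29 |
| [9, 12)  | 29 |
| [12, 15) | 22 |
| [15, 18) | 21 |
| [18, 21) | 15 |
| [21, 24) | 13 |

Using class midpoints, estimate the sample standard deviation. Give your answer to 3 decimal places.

Midpoints: 4.5, 7.5, 10.5, 13.5, 16.5, 19.5, 22.5
n = 144, Σfm = 1818, mean = 12.6250
Σfm² = 27144
Σf(m − x̄)² = Σfm² − (Σfm)²/n = 27144 − 1818²/144 = 4191.7500
Sample variance = 4191.7500 / 143 = 29.3129
Standard deviation = √29.3129 = 5.4141

5.414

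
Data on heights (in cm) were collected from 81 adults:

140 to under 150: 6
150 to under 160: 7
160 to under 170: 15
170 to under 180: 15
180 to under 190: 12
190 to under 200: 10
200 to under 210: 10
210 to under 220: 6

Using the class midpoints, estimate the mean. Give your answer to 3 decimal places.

Midpoints: 145, 155, 165, 175, 185, 195, 205, 215
Σfm = 6×145 + 7×155 + 15×165 + 15×175 + 12×185 + 10×195 + 10×205 + 6×215 = 14565
n = Σf = 81
Mean = 14565 / 81 = 179.8148

179.815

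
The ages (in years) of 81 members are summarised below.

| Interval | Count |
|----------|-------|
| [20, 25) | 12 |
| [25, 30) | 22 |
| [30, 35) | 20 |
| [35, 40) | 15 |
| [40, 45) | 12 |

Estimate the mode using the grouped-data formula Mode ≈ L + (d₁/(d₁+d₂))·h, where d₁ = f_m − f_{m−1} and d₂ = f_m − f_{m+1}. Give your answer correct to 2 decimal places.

29.17

Modal class: [25, 30) (highest frequency 22).
d₁ = 22 − 12 = 10, d₂ = 22 − 20 = 2
Mode ≈ 25 + (10/(10+2)) × 5 = 25 + 4.1667 = 29.1667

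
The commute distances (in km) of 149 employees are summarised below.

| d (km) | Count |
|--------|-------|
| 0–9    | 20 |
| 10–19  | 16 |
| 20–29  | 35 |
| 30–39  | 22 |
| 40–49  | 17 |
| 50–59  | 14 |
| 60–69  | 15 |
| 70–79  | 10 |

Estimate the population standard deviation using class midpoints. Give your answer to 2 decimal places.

Midpoints: 4.5, 14.5, 24.5, 34.5, 44.5, 54.5, 64.5, 74.5
n = 149, Σfm = 5170.5, mean = 34.7013
Σfm² = 244117.25
Σf(m − x̄)² = Σfm² − (Σfm)²/n = 244117.25 − 5170.5²/149 = 64693.9597
Population variance = 64693.9597 / 149 = 434.1876
Standard deviation = √434.1876 = 20.8372

20.84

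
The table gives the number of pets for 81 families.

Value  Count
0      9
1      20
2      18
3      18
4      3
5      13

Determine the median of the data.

2

Cumulative frequencies: 9, 29, 47, 65, 68, 81
n = 81, so the median is the value in position (n+1)/2 = 41.
Position 41 falls at value 2.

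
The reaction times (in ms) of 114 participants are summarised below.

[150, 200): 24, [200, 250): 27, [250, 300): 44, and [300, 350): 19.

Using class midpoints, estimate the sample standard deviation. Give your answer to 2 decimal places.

50.33

Midpoints: 175, 225, 275, 325
n = 114, Σfm = 28550, mean = 250.4386
Σfm² = 7436250
Σf(m − x̄)² = Σfm² − (Σfm)²/n = 7436250 − 28550²/114 = 286228.0702
Sample variance = 286228.0702 / 113 = 2532.9918
Standard deviation = √2532.9918 = 50.3288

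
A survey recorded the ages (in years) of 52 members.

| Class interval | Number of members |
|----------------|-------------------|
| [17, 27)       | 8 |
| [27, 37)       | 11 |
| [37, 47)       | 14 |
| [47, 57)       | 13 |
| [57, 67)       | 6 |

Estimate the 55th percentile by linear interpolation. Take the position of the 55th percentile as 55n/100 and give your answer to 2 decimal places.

43.86

Cumulative frequencies: 8, 19, 33, 46, 52
n = 52; position = 55n/100 = 28.6.
This falls in the class [37, 47): L = 37, F = 19, f = 14, h = 10.
55th percentile ≈ 37 + ((28.6 − 19) / 14) × 10 = 43.8571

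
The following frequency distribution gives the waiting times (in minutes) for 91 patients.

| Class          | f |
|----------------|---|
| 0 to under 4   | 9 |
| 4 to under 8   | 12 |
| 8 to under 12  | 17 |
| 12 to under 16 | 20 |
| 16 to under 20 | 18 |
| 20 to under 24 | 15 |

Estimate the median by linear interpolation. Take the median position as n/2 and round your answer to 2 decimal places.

Cumulative frequencies: 9, 21, 38, 58, 76, 91
n = 91; position = n/2 = 45.5.
This falls in the class 12 to under 16: L = 12, F = 38, f = 20, h = 4.
Median ≈ 12 + ((45.5 − 38) / 20) × 4 = 13.5000

13.50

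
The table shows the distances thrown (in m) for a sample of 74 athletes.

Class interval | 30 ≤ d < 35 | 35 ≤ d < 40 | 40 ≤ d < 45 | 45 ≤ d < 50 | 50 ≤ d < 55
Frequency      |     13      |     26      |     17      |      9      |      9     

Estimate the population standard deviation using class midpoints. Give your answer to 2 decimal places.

6.22

Midpoints: 32.5, 37.5, 42.5, 47.5, 52.5
n = 74, Σfm = 3020, mean = 40.8108
Σfm² = 126112.5
Σf(m − x̄)² = Σfm² − (Σfm)²/n = 126112.5 − 3020²/74 = 2863.8514
Population variance = 2863.8514 / 74 = 38.7007
Standard deviation = √38.7007 = 6.2210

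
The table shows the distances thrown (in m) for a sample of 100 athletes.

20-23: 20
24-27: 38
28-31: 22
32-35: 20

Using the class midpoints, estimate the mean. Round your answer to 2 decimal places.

27.18

Midpoints: 21.5, 25.5, 29.5, 33.5
Σfm = 20×21.5 + 38×25.5 + 22×29.5 + 20×33.5 = 2718
n = Σf = 100
Mean = 2718 / 100 = 27.1800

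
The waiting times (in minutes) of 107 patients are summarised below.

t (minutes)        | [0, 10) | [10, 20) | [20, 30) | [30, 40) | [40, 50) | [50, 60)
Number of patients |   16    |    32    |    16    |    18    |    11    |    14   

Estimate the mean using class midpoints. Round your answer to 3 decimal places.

Midpoints: 5, 15, 25, 35, 45, 55
Σfm = 16×5 + 32×15 + 16×25 + 18×35 + 11×45 + 14×55 = 2855
n = Σf = 107
Mean = 2855 / 107 = 26.6822

26.682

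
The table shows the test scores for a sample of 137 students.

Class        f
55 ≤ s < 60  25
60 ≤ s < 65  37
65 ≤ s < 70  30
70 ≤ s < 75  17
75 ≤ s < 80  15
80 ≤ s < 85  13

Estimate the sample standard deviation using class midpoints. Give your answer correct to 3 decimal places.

7.800

Midpoints: 57.5, 62.5, 67.5, 72.5, 77.5, 82.5
n = 137, Σfm = 9242.5, mean = 67.4635
Σfm² = 631806.25
Σf(m − x̄)² = Σfm² − (Σfm)²/n = 631806.25 − 9242.5²/137 = 8274.8175
Sample variance = 8274.8175 / 136 = 60.8442
Standard deviation = √60.8442 = 7.8003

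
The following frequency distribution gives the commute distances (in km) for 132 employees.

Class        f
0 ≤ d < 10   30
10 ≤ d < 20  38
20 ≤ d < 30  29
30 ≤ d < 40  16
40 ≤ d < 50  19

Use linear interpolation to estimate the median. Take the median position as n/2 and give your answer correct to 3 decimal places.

19.474

Cumulative frequencies: 30, 68, 97, 113, 132
n = 132; position = n/2 = 66.
This falls in the class 10 ≤ d < 20: L = 10, F = 30, f = 38, h = 10.
Median ≈ 10 + ((66 − 30) / 38) × 10 = 19.4737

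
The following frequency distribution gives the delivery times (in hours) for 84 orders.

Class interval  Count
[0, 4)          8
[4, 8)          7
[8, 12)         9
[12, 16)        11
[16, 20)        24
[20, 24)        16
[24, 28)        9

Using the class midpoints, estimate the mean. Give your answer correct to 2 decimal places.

Midpoints: 2, 6, 10, 14, 18, 22, 26
Σfm = 8×2 + 7×6 + 9×10 + 11×14 + 24×18 + 16×22 + 9×26 = 1320
n = Σf = 84
Mean = 1320 / 84 = 15.7143

15.71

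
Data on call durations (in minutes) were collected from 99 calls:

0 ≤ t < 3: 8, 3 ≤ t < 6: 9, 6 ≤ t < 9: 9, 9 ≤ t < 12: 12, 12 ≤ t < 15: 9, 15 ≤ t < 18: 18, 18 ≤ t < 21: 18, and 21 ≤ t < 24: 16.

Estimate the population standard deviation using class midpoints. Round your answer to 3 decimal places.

Midpoints: 1.5, 4.5, 7.5, 10.5, 13.5, 16.5, 19.5, 22.5
n = 99, Σfm = 1375.5, mean = 13.8939
Σfm² = 23514.75
Σf(m − x̄)² = Σfm² − (Σfm)²/n = 23514.75 − 1375.5²/99 = 4403.6364
Population variance = 4403.6364 / 99 = 44.4812
Standard deviation = √44.4812 = 6.6694

6.669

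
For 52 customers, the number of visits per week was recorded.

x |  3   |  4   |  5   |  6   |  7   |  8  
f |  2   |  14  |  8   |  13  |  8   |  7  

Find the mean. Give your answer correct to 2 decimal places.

Values: 3, 4, 5, 6, 7, 8
Σfx = 2×3 + 14×4 + 8×5 + 13×6 + 8×7 + 7×8 = 292
n = Σf = 52
Mean = 292 / 52 = 5.6154

5.62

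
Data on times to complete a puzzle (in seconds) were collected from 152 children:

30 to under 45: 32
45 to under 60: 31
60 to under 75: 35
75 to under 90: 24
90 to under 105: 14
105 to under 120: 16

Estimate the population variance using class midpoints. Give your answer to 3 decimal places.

566.697

Midpoints: 37.5, 52.5, 67.5, 82.5, 97.5, 112.5
n = 152, Σfm = 10335, mean = 67.9934
Σfm² = 788850
Σf(m − x̄)² = Σfm² − (Σfm)²/n = 788850 − 10335²/152 = 86137.9934
Population variance = 86137.9934 / 152 = 566.6973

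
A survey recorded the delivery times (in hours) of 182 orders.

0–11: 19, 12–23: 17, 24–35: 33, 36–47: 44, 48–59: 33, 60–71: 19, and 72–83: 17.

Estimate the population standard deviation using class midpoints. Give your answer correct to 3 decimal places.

20.555

Midpoints: 5.5, 17.5, 29.5, 41.5, 53.5, 65.5, 77.5
n = 182, Σfm = 7529, mean = 41.3681
Σfm² = 388353.5
Σf(m − x̄)² = Σfm² − (Σfm)²/n = 388353.5 − 7529²/182 = 76892.8352
Population variance = 76892.8352 / 182 = 422.4881
Standard deviation = √422.4881 = 20.5545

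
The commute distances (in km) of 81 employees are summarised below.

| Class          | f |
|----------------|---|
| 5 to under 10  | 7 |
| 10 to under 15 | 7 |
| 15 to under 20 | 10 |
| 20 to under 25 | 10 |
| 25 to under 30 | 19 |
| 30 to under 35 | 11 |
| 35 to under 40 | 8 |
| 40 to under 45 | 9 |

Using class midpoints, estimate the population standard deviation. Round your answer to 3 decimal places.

Midpoints: 7.5, 12.5, 17.5, 22.5, 27.5, 32.5, 37.5, 42.5
n = 81, Σfm = 2102.5, mean = 25.9568
Σfm² = 63106.25
Σf(m − x̄)² = Σfm² − (Σfm)²/n = 63106.25 − 2102.5²/81 = 8532.0988
Population variance = 8532.0988 / 81 = 105.3346
Standard deviation = √105.3346 = 10.2633

10.263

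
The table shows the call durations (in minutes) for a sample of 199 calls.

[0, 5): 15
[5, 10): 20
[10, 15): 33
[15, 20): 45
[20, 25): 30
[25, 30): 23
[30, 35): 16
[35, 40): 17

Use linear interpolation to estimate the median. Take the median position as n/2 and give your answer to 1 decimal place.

Cumulative frequencies: 15, 35, 68, 113, 143, 166, 182, 199
n = 199; position = n/2 = 99.5.
This falls in the class [15, 20): L = 15, F = 68, f = 45, h = 5.
Median ≈ 15 + ((99.5 − 68) / 45) × 5 = 18.5000

18.5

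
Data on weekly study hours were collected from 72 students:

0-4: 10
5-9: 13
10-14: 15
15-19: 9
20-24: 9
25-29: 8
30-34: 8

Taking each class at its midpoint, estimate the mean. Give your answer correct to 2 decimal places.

Midpoints: 2, 7, 12, 17, 22, 27, 32
Σfm = 10×2 + 13×7 + 15×12 + 9×17 + 9×22 + 8×27 + 8×32 = 1114
n = Σf = 72
Mean = 1114 / 72 = 15.4722

15.47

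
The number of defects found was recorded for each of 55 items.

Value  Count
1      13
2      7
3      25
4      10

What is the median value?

Cumulative frequencies: 13, 20, 45, 55
n = 55, so the median is the value in position (n+1)/2 = 28.
Position 28 falls at value 3.

3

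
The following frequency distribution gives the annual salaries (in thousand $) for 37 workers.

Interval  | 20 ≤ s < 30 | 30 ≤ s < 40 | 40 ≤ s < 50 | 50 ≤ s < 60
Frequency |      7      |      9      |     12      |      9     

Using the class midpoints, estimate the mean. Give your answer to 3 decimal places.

Midpoints: 25, 35, 45, 55
Σfm = 7×25 + 9×35 + 12×45 + 9×55 = 1525
n = Σf = 37
Mean = 1525 / 37 = 41.2162

41.216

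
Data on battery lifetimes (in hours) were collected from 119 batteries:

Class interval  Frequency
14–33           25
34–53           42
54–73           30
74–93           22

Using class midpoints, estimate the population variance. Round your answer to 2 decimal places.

Midpoints: 23.5, 43.5, 63.5, 83.5
n = 119, Σfm = 6156.5, mean = 51.7353
Σfm² = 367637.75
Σf(m − x̄)² = Σfm² − (Σfm)²/n = 367637.75 − 6156.5²/119 = 49129.4118
Population variance = 49129.4118 / 119 = 412.8522

412.85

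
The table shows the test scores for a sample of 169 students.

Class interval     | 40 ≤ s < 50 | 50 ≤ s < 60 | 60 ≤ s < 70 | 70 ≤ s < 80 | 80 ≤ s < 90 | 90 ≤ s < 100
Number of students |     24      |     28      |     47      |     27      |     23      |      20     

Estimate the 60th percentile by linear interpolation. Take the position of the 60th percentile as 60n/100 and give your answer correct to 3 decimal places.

Cumulative frequencies: 24, 52, 99, 126, 149, 169
n = 169; position = 60n/100 = 101.4.
This falls in the class 70 ≤ s < 80: L = 70, F = 99, f = 27, h = 10.
60th percentile ≈ 70 + ((101.4 − 99) / 27) × 10 = 70.8889

70.889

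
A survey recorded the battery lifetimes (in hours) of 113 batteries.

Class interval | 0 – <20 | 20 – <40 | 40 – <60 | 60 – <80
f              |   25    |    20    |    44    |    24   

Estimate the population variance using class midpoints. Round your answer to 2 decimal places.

Midpoints: 10, 30, 50, 70
n = 113, Σfm = 4730, mean = 41.8584
Σfm² = 248100
Σf(m − x̄)² = Σfm² − (Σfm)²/n = 248100 − 4730²/113 = 50109.7345
Population variance = 50109.7345 / 113 = 443.4490

443.45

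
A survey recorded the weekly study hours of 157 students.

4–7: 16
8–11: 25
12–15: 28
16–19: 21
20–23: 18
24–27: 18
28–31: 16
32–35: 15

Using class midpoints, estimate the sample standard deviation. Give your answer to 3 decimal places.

8.699

Midpoints: 5.5, 9.5, 13.5, 17.5, 21.5, 25.5, 29.5, 33.5
n = 157, Σfm = 2891.5, mean = 18.4172
Σfm² = 65057.25
Σf(m − x̄)² = Σfm² − (Σfm)²/n = 65057.25 − 2891.5²/157 = 11803.9236
Sample variance = 11803.9236 / 156 = 75.6662
Standard deviation = √75.6662 = 8.6986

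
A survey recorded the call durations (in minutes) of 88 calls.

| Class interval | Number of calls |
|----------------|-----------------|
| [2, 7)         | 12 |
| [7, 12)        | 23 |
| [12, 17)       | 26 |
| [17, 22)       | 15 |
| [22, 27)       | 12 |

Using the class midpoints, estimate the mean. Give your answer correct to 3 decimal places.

14.045

Midpoints: 4.5, 9.5, 14.5, 19.5, 24.5
Σfm = 12×4.5 + 23×9.5 + 26×14.5 + 15×19.5 + 12×24.5 = 1236
n = Σf = 88
Mean = 1236 / 88 = 14.0455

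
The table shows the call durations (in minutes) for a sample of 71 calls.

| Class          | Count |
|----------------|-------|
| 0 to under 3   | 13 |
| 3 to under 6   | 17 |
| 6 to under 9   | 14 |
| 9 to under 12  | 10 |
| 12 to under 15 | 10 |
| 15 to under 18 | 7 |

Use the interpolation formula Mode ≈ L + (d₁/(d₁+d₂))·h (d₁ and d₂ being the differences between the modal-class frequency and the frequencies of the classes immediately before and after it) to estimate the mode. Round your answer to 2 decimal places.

4.71

Modal class: 3 to under 6 (highest frequency 17).
d₁ = 17 − 13 = 4, d₂ = 17 − 14 = 3
Mode ≈ 3 + (4/(4+3)) × 3 = 3 + 1.7143 = 4.7143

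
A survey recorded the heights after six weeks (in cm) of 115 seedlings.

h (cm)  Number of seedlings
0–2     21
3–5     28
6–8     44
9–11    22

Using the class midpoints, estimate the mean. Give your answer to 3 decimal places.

5.748

Midpoints: 1, 4, 7, 10
Σfm = 21×1 + 28×4 + 44×7 + 22×10 = 661
n = Σf = 115
Mean = 661 / 115 = 5.7478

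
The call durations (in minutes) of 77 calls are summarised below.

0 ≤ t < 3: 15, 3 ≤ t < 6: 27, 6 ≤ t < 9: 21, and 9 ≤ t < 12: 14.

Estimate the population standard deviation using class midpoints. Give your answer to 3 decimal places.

3.000

Midpoints: 1.5, 4.5, 7.5, 10.5
n = 77, Σfm = 448.5, mean = 5.8247
Σfm² = 3305.25
Σf(m − x̄)² = Σfm² − (Σfm)²/n = 3305.25 − 448.5²/77 = 692.8831
Population variance = 692.8831 / 77 = 8.9985
Standard deviation = √8.9985 = 2.9997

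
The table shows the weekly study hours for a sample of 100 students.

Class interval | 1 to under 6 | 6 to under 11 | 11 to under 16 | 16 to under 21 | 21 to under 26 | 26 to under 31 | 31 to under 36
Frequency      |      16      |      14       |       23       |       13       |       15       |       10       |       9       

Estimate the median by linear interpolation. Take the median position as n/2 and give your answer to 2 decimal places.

Cumulative frequencies: 16, 30, 53, 66, 81, 91, 100
n = 100; position = n/2 = 50.
This falls in the class 11 to under 16: L = 11, F = 30, f = 23, h = 5.
Median ≈ 11 + ((50 − 30) / 23) × 5 = 15.3478

15.35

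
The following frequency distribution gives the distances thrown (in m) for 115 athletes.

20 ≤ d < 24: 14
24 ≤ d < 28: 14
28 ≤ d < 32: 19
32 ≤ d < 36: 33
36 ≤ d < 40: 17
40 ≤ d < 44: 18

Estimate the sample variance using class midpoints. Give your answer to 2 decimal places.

Midpoints: 22, 26, 30, 34, 38, 42
n = 115, Σfm = 3766, mean = 32.7478
Σfm² = 127788
Σf(m − x̄)² = Σfm² − (Σfm)²/n = 127788 − 3766²/115 = 4459.6870
Sample variance = 4459.6870 / 114 = 39.1201

39.12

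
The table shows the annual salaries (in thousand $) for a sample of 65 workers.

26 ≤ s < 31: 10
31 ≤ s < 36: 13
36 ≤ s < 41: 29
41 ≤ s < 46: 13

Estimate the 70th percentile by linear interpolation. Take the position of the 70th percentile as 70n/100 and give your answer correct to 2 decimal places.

39.88

Cumulative frequencies: 10, 23, 52, 65
n = 65; position = 70n/100 = 45.5.
This falls in the class 36 ≤ s < 41: L = 36, F = 23, f = 29, h = 5.
70th percentile ≈ 36 + ((45.5 − 23) / 29) × 5 = 39.8793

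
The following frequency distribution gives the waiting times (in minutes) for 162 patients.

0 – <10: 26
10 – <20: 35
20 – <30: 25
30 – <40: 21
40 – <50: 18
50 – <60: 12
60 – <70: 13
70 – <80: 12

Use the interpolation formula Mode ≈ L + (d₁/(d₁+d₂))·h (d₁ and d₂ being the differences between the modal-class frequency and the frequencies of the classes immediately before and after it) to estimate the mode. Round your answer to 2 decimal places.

14.74

Modal class: 10 – <20 (highest frequency 35).
d₁ = 35 − 26 = 9, d₂ = 35 − 25 = 10
Mode ≈ 10 + (9/(9+10)) × 10 = 10 + 4.7368 = 14.7368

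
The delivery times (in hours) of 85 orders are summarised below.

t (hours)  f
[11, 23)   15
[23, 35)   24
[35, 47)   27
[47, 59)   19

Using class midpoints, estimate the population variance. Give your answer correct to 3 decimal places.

Midpoints: 17, 29, 41, 53
n = 85, Σfm = 3065, mean = 36.0588
Σfm² = 123277
Σf(m − x̄)² = Σfm² − (Σfm)²/n = 123277 − 3065²/85 = 12756.7059
Population variance = 12756.7059 / 85 = 150.0789

150.079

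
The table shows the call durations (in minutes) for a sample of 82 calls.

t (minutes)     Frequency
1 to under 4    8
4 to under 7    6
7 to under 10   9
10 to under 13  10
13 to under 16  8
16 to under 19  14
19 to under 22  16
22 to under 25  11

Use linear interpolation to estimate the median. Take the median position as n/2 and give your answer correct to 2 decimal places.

Cumulative frequencies: 8, 14, 23, 33, 41, 55, 71, 82
n = 82; position = n/2 = 41.
This falls in the class 13 to under 16: L = 13, F = 33, f = 8, h = 3.
Median ≈ 13 + ((41 − 33) / 8) × 3 = 16.0000

16.00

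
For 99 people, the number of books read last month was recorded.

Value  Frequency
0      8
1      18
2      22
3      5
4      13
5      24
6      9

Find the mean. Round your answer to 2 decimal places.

Values: 0, 1, 2, 3, 4, 5, 6
Σfx = 8×0 + 18×1 + 22×2 + 5×3 + 13×4 + 24×5 + 9×6 = 303
n = Σf = 99
Mean = 303 / 99 = 3.0606

3.06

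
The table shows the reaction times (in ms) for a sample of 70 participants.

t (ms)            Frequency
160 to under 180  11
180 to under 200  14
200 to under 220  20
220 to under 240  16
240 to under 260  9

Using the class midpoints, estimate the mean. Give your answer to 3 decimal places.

209.429

Midpoints: 170, 190, 210, 230, 250
Σfm = 11×170 + 14×190 + 20×210 + 16×230 + 9×250 = 14660
n = Σf = 70
Mean = 14660 / 70 = 209.4286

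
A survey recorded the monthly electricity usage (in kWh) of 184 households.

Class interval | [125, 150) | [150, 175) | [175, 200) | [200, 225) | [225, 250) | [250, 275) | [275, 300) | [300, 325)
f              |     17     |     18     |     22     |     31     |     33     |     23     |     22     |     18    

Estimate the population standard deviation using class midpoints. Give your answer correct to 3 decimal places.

51.953

Midpoints: 137.5, 162.5, 187.5, 212.5, 237.5, 262.5, 287.5, 312.5
n = 184, Σfm = 41800, mean = 227.1739
Σfm² = 9992500
Σf(m − x̄)² = Σfm² − (Σfm)²/n = 9992500 − 41800²/184 = 496630.4348
Population variance = 496630.4348 / 184 = 2699.0784
Standard deviation = √2699.0784 = 51.9527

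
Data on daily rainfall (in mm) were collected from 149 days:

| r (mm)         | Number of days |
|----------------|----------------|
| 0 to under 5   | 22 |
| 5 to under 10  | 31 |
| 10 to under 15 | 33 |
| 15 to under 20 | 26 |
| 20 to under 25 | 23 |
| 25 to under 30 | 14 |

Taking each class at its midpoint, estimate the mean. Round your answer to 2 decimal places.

Midpoints: 2.5, 7.5, 12.5, 17.5, 22.5, 27.5
Σfm = 22×2.5 + 31×7.5 + 33×12.5 + 26×17.5 + 23×22.5 + 14×27.5 = 2057.5
n = Σf = 149
Mean = 2057.5 / 149 = 13.8087

13.81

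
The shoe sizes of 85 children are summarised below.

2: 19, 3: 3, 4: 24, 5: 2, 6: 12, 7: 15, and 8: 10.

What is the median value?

4

Cumulative frequencies: 19, 22, 46, 48, 60, 75, 85
n = 85, so the median is the value in position (n+1)/2 = 43.
Position 43 falls at value 4.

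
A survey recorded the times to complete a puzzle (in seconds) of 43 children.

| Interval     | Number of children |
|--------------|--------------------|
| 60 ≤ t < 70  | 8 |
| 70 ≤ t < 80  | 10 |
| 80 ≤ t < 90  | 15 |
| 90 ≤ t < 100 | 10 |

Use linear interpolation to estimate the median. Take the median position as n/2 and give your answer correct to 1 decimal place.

Cumulative frequencies: 8, 18, 33, 43
n = 43; position = n/2 = 21.5.
This falls in the class 80 ≤ t < 90: L = 80, F = 18, f = 15, h = 10.
Median ≈ 80 + ((21.5 − 18) / 15) × 10 = 82.3333

82.3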